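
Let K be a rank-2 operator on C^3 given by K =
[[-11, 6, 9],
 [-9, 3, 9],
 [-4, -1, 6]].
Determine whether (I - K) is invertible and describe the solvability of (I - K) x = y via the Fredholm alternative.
(I - K) is invertible (det(I - K) = 21 ≠ 0), so for every y in C^3 the equation (I - K) x = y has a unique solution.

K has rank 2 and factors as K = U V^T = u1 v1^T + u2 v2^T with u1 = (1, 0, -1), v1 = (-2, 3, 0), u2 = (-3, -3, -2), v2 = (3, -1, -3) (multiplying out reproduces the displayed K). The nonzero eigenvalues of U V^T coincide with those of the 2 x 2 matrix G = V^T U = [[v1·u1, v1·u2], [v2·u1, v2·u2]] = [[-2, -3], [6, 0]], and by the Sylvester determinant identity det(I_3 - U V^T) = det(I_2 - V^T U) = det([[3, 3], [-6, 1]]) = (3)(1) - (3)(-6) = 21. (Direct check: I - K =
[[12, -6, -9],
 [9, -2, -9],
 [4, 1, -5]]
has determinant 21.) The finite-dimensional Fredholm alternative says: either (I - K) is invertible, or ker(I - K) ≠ {0} and then range(I - K) = ker((I - K)^*)^⊥, with dim ker(I - K) = dim ker((I - K)^*). Since det(I - K) ≠ 0, 1 is not an eigenvalue of K and ker(I - K) = {0}, so we are in the first case: for every y there is a unique x = (I - K)^(-1) y. (Explicitly, by the Woodbury identity, (I - U V^T)^(-1) = I + U (I_2 - G)^(-1) V^T.)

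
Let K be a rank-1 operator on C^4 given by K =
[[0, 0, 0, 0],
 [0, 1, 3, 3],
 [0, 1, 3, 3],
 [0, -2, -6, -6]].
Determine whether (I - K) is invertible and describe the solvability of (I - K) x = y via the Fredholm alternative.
(I - K) is invertible (det(I - K) = 3 ≠ 0), so for every y in C^4 the equation (I - K) x = y has a unique solution.

K has rank 1, so it is an outer product K = u v^T: every row of K is a multiple of one row vector. Reading off the entries, u = (0, -1, -1, 2) and v = (0, -1, -3, -3) (row i of K equals u_i·v^T). A rank-one matrix u v^T satisfies K u = u (v·u) and kills the (3)-dimensional subspace v^⊥, so its characteristic polynomial is lambda^3 (lambda - v·u) with v·u = tr K = -2. Hence the eigenvalues of I - K are 1 (multiplicity 3) and 1 - (-2) = 3, so det(I - K) = 3. (Direct check: I - K =
[[1, 0, 0, 0],
 [0, 0, -3, -3],
 [0, -1, -2, -3],
 [0, 2, 6, 7]]
has determinant 3.) The finite-dimensional Fredholm alternative says: either (I - K) is invertible, or ker(I - K) ≠ {0} and then range(I - K) = ker((I - K)^*)^⊥, with dim ker(I - K) = dim ker((I - K)^*). Since det(I - K) ≠ 0, 1 is not an eigenvalue of K and ker(I - K) = {0}, so we are in the first case: for every y there is a unique x = (I - K)^(-1) y. Explicitly, by the Sherman–Morrison formula, (I - u v^T)^(-1) = I + u v^T/(1 - v·u), i.e. (I - K)^(-1) = I + K/(3).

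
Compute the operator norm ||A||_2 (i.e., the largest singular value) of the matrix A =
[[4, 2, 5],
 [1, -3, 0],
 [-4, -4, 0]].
||A||_2 ≈ 8.0088 (= sqrt(largest eigenvalue of A^T A))

||A||_2 = sigma_max(A) = sqrt(lambda_max(A^T A)). Form the symmetric matrix M = A^T A =
[[33, 21, 20],
 [21, 29, 10],
 [20, 10, 25]].
Its characteristic polynomial (trace, sum of principal 2x2 minors, determinant of M give the coefficients) is
  p(λ) = det(λ I - M) = λ^3 - 87λ^2 + 1566λ - 6400.
No integer candidate from the rational root theorem (±divisors of 6400) is a root, so the roots are irrational. The cubic discriminant is Δ = 931806180 > 0, so there are three distinct real roots. p(5) = -620 and p(6) = 80 have opposite signs, so a root lies in (5, 6); Newton's method refines it to λ ≈ 5.8747. p(16) = 480 and p(17) = -8 have opposite signs, so a root lies in (16, 17); Newton's method refines it to λ ≈ 16.9847. p(64) = -384 and p(65) = 2440 have opposite signs, so a root lies in (64, 65); Newton's method refines it to λ ≈ 64.1405. Check (Vieta): the three roots sum to 87, matching tr M = 87.
So the eigenvalues of A^T A are ≈ 5.8747, 16.9847, 64.1405 (all ≥ 0, as they must be for A^T A). The largest is λ_max ≈ 64.1405, hence ||A||_2 = sqrt(λ_max) ≈ 8.0088.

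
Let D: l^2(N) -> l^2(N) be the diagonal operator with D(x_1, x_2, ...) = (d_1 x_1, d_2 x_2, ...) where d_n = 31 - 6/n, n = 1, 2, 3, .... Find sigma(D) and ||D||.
sigma(D) = {31 - 6/n : n ≥ 1} ∪ {31}; ||D|| = 31

A bounded diagonal operator on l^2 with diagonal entries d_n has spectrum equal to the closure of {d_n : n ≥ 1}: every d_n is an eigenvalue (with eigenvector e_n), so {d_n} ⊂ sigma(D); the spectrum is closed, so its closure is too; and for lambda not in the closure, (D - lambda I) has bounded inverse (the diagonal entries 1/(d_n - lambda) are bounded). For our sequence d_n = 31 - 6/n, n = 1, 2, 3, ...:
  - {d_n} = {31 - 6/n : n ≥ 1}; the only limit point is 31
  - closure = {31 - 6/n : n ≥ 1} ∪ {31}
For the norm: a diagonal operator has ||D|| = sup_n |d_n|. Here d_n = 31 - 6/n increases monotonically from d_1 = 25 toward 31, with all terms in [25, 31); so sup_n |d_n| = 31 (the supremum is the limit, not attained). So ||D|| = 31.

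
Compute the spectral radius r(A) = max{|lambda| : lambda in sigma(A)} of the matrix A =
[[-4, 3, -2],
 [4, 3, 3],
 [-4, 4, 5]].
r(A) ≈ 7.6073

The eigenvalues of A are the roots of its characteristic polynomial. With M = A (coefficients from the trace, the sum of principal 2x2 minors, and det A):
  p(λ) = det(λ I - M) = λ^3 - 4λ^2 - 49λ + 164.
No integer candidate from the rational root theorem (±divisors of 164) is a root, so the roots are irrational. The cubic discriminant is Δ = 403396 > 0, so there are three distinct real roots. p(-7) = -32 and p(-6) = 98 have opposite signs, so a root lies in (-7, -6); Newton's method refines it to λ ≈ -6.7848. p(3) = 8 and p(4) = -32 have opposite signs, so a root lies in (3, 4); Newton's method refines it to λ ≈ 3.1775. p(7) = -32 and p(8) = 28 have opposite signs, so a root lies in (7, 8); Newton's method refines it to λ ≈ 7.6073. Check (Vieta): the three roots sum to 4, matching tr M = 4.
Thus the eigenvalues (to 4 decimals) are -6.7848 (modulus 6.7848); 3.1775 (modulus 3.1775); 7.6073 (modulus 7.6073). The spectral radius is the largest modulus: r(A) ≈ 7.6073. (Cross-check: r(A) ≤ ||A||_2 ≈ 8.1522; equality holds whenever A is normal, though it can also hold for some non-normal A.)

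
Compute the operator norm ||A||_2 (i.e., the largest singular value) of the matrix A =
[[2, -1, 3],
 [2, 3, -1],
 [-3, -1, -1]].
||A||_2 = sqrt((23 + sqrt(513))/2) ≈ 4.7775 (= sqrt(largest eigenvalue of A^T A))

||A||_2 = sigma_max(A) = sqrt(lambda_max(A^T A)). Form the symmetric matrix M = A^T A =
[[17, 7, 7],
 [7, 11, -5],
 [7, -5, 11]].
Its characteristic polynomial (trace, sum of principal 2x2 minors, determinant of M give the coefficients) is
  p(λ) = det(λ I - M) = λ^3 - 39λ^2 + 372λ - 64.
By the rational root theorem any rational root is an integer divisor of 64. Testing λ = 16: p(16) = 4096 - 9984 + 5952 - 64 = 0, so λ = 16 is a root. Dividing out (λ - 16) leaves p(λ) = (λ - 16)(λ^2 - 23λ + 4). For λ^2 - 23λ + 4 the discriminant is 513. It is nonnegative but not a perfect square, so the roots are real and irrational: λ = (23 ± sqrt(513))/2 ≈ 22.8248, 0.1752.
So the eigenvalues of A^T A are ≈ 0.1752, 16, 22.8248 (all ≥ 0, as they must be for A^T A). The largest is λ_max = (23 + sqrt(513))/2 ≈ 22.8248, hence ||A||_2 = sqrt(λ_max) = sqrt((23 + sqrt(513))/2) ≈ 4.7775.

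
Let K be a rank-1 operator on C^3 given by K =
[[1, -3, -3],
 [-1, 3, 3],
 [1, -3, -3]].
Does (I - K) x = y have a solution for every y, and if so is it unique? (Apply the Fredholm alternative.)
(I - K) is singular (det(I - K) = 0, i.e. 1 ∈ sigma(K)). (I - K) x = y is solvable iff y ⊥ ker((I - K)^*) = span{(1, -3, -3)}, i.e. iff y_1 - 3y_2 - 3y_3 = 0. When solvable, the solutions are x = y + c·(1, -1, 1), c arbitrary (ker(I - K) = span{(1, -1, 1)}, dimension 1).

K has rank 1, so it is an outer product K = u v^T: every row of K is a multiple of one row vector. Reading off the entries, u = (1, -1, 1) and v = (1, -3, -3) (row i of K equals u_i·v^T). A rank-one matrix u v^T satisfies K u = u (v·u) and kills the (2)-dimensional subspace v^⊥, so its characteristic polynomial is lambda^2 (lambda - v·u) with v·u = tr K = 1. Hence the eigenvalues of I - K are 1 (multiplicity 2) and 1 - (1) = 0, so det(I - K) = 0. (Direct check: I - K =
[[0, 3, 3],
 [1, -2, -3],
 [-1, 3, 4]]
has determinant 0.) So 1 is an eigenvalue of K and (I - K) is not invertible. The finite-dimensional Fredholm alternative says: either (I - K) is invertible, or ker(I - K) ≠ {0} and then range(I - K) = ker((I - K)^*)^⊥, with dim ker(I - K) = dim ker((I - K)^*). We are in the second case, so we need both kernels. Kernel of I - K: (I - K) u = u - u (v·u) = u - u = 0, so ker(I - K) = span{u} = span{(1, -1, 1)} (it is exactly 1-dimensional because rank(I - K) = 2). Kernel of the adjoint: K is real, so (I - K)^* = I - K^T = I - v u^T, and (I - v u^T) v = v - v (u·v) = 0; hence ker((I - K)^*) = span{v} = span{(1, -3, -3)}. Therefore (I - K) x = y is solvable iff <y, v> = 0, i.e. iff y_1 - 3y_2 - 3y_3 = 0. When this holds, K y = u (v·y) = 0, so (I - K) y = y and x = y is a particular solution; the full solution set is the line x = y + c·u = y + c·(1, -1, 1), c ∈ C.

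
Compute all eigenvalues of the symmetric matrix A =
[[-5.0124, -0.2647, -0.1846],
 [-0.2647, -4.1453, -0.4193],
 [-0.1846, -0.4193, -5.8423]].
sigma(A) ≈ {-6, -5, -4}

A is real symmetric, so its spectrum consists of real eigenvalues. Expanding the characteristic polynomial of the displayed matrix gives
  det(λ I - A) = p(λ) = λ^3 + (15)λ^2 + (74)λ + (120).
Solving p(λ) = 0 yields eigenvalues ≈ -6, -5, -4. (A is shown rounded to 4 decimals, so these recover the underlying integer eigenvalues to within that precision.)
Verification: the trace of A = -15 equals the sum of eigenvalues -15, and det(A) ≈ -119.9999 matches the eigenvalue product -120.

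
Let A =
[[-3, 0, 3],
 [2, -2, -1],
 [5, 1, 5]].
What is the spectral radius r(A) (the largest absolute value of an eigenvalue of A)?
r(A) ≈ 6.5305

The eigenvalues of A are the roots of its characteristic polynomial. With M = A (coefficients from the trace, the sum of principal 2x2 minors, and det A):
  p(λ) = det(λ I - M) = λ^3 - 33λ - 63.
No integer candidate from the rational root theorem (±divisors of 63) is a root, so the roots are irrational. The cubic discriminant is Δ = 36585 > 0, so there are three distinct real roots. p(-5) = -23 and p(-4) = 5 have opposite signs, so a root lies in (-5, -4); Newton's method refines it to λ ≈ -4.2726. p(-3) = 9 and p(-2) = -5 have opposite signs, so a root lies in (-3, -2); Newton's method refines it to λ ≈ -2.2579. p(6) = -45 and p(7) = 49 have opposite signs, so a root lies in (6, 7); Newton's method refines it to λ ≈ 6.5305. Check (Vieta): the three roots sum to 0, matching tr M = 0.
Thus the eigenvalues (to 4 decimals) are -4.2726 (modulus 4.2726); -2.2579 (modulus 2.2579); 6.5305 (modulus 6.5305). The spectral radius is the largest modulus: r(A) ≈ 6.5305. (Cross-check: r(A) ≤ ||A||_2 ≈ 7.1572; equality holds whenever A is normal, though it can also hold for some non-normal A.)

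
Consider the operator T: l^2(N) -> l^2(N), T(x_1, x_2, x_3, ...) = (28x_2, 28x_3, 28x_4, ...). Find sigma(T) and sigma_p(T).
sigma(T) = closed disk {z in C : |z| ≤ 28}; sigma_p(T) = open disk {z in C : |z| < 28}

Note T = 28·V where V is the unit left shift (V x)_k = x_{k+1}; so sigma(T) = 28·sigma(V) and ||T|| = 28||V||. ||T x||^2 = 784sum_{k≥2} |x_k|^2 ≤ 784||x||^2, with equality on {x : x_1 = 0}, so ||T|| = 28. For any lambda with |lambda| < 28, set r = lambda/28 (|r| < 1); the vector x = (1, r, r^2, ...) is in l^2 and satisfies T x = 28(r, r^2, ...) = lambda x, so lambda is an eigenvalue. On the boundary |lambda| = 28 the geometric series diverges, so no l^2 eigenvector exists, but these lambda lie in the approximate point spectrum. Hence sigma(T) is the closed disk of radius 28 and sigma_p(T) is the open disk.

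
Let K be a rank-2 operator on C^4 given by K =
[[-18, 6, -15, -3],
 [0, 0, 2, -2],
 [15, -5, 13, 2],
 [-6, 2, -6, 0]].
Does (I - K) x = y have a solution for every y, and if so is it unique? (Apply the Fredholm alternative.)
(I - K) is invertible (det(I - K) = 5 ≠ 0), so for every y in C^4 the equation (I - K) x = y has a unique solution.

K has rank 2 and factors as K = U V^T = u1 v1^T + u2 v2^T with u1 = (3, -2, -3, 2), v1 = (-3, 1, -3, 0), u2 = (-3, -2, 2, 0), v2 = (3, -1, 2, 1) (multiplying out reproduces the displayed K). The nonzero eigenvalues of U V^T coincide with those of the 2 x 2 matrix G = V^T U = [[v1·u1, v1·u2], [v2·u1, v2·u2]] = [[-2, 1], [7, -3]], and by the Sylvester determinant identity det(I_4 - U V^T) = det(I_2 - V^T U) = det([[3, -1], [-7, 4]]) = (3)(4) - (-1)(-7) = 5. (Direct check: I - K =
[[19, -6, 15, 3],
 [0, 1, -2, 2],
 [-15, 5, -12, -2],
 [6, -2, 6, 1]]
has determinant 5.) The finite-dimensional Fredholm alternative says: either (I - K) is invertible, or ker(I - K) ≠ {0} and then range(I - K) = ker((I - K)^*)^⊥, with dim ker(I - K) = dim ker((I - K)^*). Since det(I - K) ≠ 0, 1 is not an eigenvalue of K and ker(I - K) = {0}, so we are in the first case: for every y there is a unique x = (I - K)^(-1) y. (Explicitly, by the Woodbury identity, (I - U V^T)^(-1) = I + U (I_2 - G)^(-1) V^T.)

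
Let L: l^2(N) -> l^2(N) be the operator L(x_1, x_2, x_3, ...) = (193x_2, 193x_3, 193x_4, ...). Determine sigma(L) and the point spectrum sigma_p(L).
sigma(L) = closed disk {z in C : |z| ≤ 193}; sigma_p(L) = open disk {z in C : |z| < 193}

Note L = 193·V where V is the unit left shift (V x)_k = x_{k+1}; so sigma(L) = 193·sigma(V) and ||L|| = 193||V||. ||L x||^2 = 37249sum_{k≥2} |x_k|^2 ≤ 37249||x||^2, with equality on {x : x_1 = 0}, so ||L|| = 193. For any lambda with |lambda| < 193, set r = lambda/193 (|r| < 1); the vector x = (1, r, r^2, ...) is in l^2 and satisfies L x = 193(r, r^2, ...) = lambda x, so lambda is an eigenvalue. On the boundary |lambda| = 193 the geometric series diverges, so no l^2 eigenvector exists, but these lambda lie in the approximate point spectrum. Hence sigma(L) is the closed disk of radius 193 and sigma_p(L) is the open disk.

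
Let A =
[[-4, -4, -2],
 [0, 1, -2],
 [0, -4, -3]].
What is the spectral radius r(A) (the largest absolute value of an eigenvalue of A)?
r(A) = (2 + sqrt(48))/2 ≈ 4.4641

The eigenvalues of A are the roots of its characteristic polynomial. With M = A (coefficients from the trace, the sum of principal 2x2 minors, and det A):
  p(λ) = det(λ I - M) = λ^3 + 6λ^2 - 3λ - 44.
By the rational root theorem any rational root is an integer divisor of 44. Testing λ = -4: p(-4) = -64 + 96 + 12 - 44 = 0, so λ = -4 is a root. Dividing out (λ + 4) leaves p(λ) = (λ + 4)(λ^2 + 2λ - 11). For λ^2 + 2λ - 11 the discriminant is 48. It is nonnegative but not a perfect square, so the roots are real and irrational: λ = (-2 ± sqrt(48))/2 ≈ 2.4641, -4.4641.
Thus the eigenvalues (to 4 decimals) are 2.4641 (modulus 2.4641); -4.4641 (modulus 4.4641); -4 (modulus 4). The spectral radius is the largest modulus: r(A) = (2 + sqrt(48))/2 ≈ 4.4641. (Cross-check: r(A) ≤ ||A||_2 ≈ 7.2944; equality holds whenever A is normal, though it can also hold for some non-normal A.)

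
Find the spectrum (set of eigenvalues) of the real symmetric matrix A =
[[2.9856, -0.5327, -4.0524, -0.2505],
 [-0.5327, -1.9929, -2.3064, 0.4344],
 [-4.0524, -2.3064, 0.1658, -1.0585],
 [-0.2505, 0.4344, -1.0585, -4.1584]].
sigma(A) ≈ {-5, -4, 0, 6}

A is real symmetric, so its spectrum consists of real eigenvalues. Expanding the characteristic polynomial of the displayed matrix gives
  det(λ I - A) = p(λ) = λ^4 + (3)λ^3 + (-34)λ^2 + (-119.9975)λ + (0.0027).
Solving p(λ) = 0 yields eigenvalues ≈ -5, -4, 0, 6. (A is shown rounded to 4 decimals, so these recover the underlying integer eigenvalues to within that precision.)
Verification: the trace of A = -3 equals the sum of eigenvalues -3, and det(A) ≈ 0.0027 matches the eigenvalue product 0.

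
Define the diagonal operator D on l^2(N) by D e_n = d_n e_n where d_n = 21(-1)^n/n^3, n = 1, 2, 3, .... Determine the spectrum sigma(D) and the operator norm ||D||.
sigma(D) = {21(-1)^n/n^3 : n ≥ 1} ∪ {0}; ||D|| = 21

A bounded diagonal operator on l^2 with diagonal entries d_n has spectrum equal to the closure of {d_n : n ≥ 1}: every d_n is an eigenvalue (with eigenvector e_n), so {d_n} ⊂ sigma(D); the spectrum is closed, so its closure is too; and for lambda not in the closure, (D - lambda I) has bounded inverse (the diagonal entries 1/(d_n - lambda) are bounded). For our sequence d_n = 21(-1)^n/n^3, n = 1, 2, 3, ...:
  - {d_n} = {21(-1)^n/n^3 : n ≥ 1}; the only limit point is 0
  - closure = {21(-1)^n/n^3 : n ≥ 1} ∪ {0}
For the norm: a diagonal operator has ||D|| = sup_n |d_n|. Here |d_n| = 21/n^3 is decreasing, so sup_n |d_n| = |d_1| = 21. So ||D|| = 21.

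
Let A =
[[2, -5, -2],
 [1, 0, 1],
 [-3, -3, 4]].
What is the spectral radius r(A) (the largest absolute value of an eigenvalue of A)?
r(A) ≈ 5.6935

The eigenvalues of A are the roots of its characteristic polynomial. With M = A (coefficients from the trace, the sum of principal 2x2 minors, and det A):
  p(λ) = det(λ I - M) = λ^3 - 6λ^2 + 10λ - 47.
No integer candidate from the rational root theorem (±divisors of 47) is a root, so the roots are irrational. The cubic discriminant is Δ = -49891 < 0, so there is one real root and a complex-conjugate pair. p(5) = -22 and p(6) = 13 have opposite signs, so a root lies in (5, 6); Newton's method refines it to λ ≈ 5.6935. Dividing out (λ - (5.6935)) leaves approximately λ^2 - 0.3065λ + 8.255. For λ^2 - 0.3065λ + 8.255 the discriminant is -32.9261. It is negative, so the remaining roots are the complex-conjugate pair λ ≈ 0.1532 ± 2.8691i. Their product equals the constant term, so |λ|^2 ≈ 8.255 and |λ| ≈ 2.8732.
Thus the eigenvalues (to 4 decimals) are 5.6935 (modulus 5.6935); 0.1532 ± 2.8691i (modulus 2.8732). The spectral radius is the largest modulus: r(A) ≈ 5.6935. (Cross-check: r(A) ≤ ||A||_2 ≈ 5.8856; equality holds whenever A is normal, though it can also hold for some non-normal A.)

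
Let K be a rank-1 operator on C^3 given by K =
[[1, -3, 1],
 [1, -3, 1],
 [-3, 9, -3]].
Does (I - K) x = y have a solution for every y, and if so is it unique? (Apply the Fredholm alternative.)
(I - K) is invertible (det(I - K) = 6 ≠ 0), so for every y in C^3 the equation (I - K) x = y has a unique solution.

K has rank 1, so it is an outer product K = u v^T: every row of K is a multiple of one row vector. Reading off the entries, u = (-1, -1, 3) and v = (-1, 3, -1) (row i of K equals u_i·v^T). A rank-one matrix u v^T satisfies K u = u (v·u) and kills the (2)-dimensional subspace v^⊥, so its characteristic polynomial is lambda^2 (lambda - v·u) with v·u = tr K = -5. Hence the eigenvalues of I - K are 1 (multiplicity 2) and 1 - (-5) = 6, so det(I - K) = 6. (Direct check: I - K =
[[0, 3, -1],
 [-1, 4, -1],
 [3, -9, 4]]
has determinant 6.) The finite-dimensional Fredholm alternative says: either (I - K) is invertible, or ker(I - K) ≠ {0} and then range(I - K) = ker((I - K)^*)^⊥, with dim ker(I - K) = dim ker((I - K)^*). Since det(I - K) ≠ 0, 1 is not an eigenvalue of K and ker(I - K) = {0}, so we are in the first case: for every y there is a unique x = (I - K)^(-1) y. Explicitly, by the Sherman–Morrison formula, (I - u v^T)^(-1) = I + u v^T/(1 - v·u), i.e. (I - K)^(-1) = I + K/(6).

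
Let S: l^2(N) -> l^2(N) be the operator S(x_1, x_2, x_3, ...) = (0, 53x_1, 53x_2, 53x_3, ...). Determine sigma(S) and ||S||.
sigma(S) = closed disk {z in C : |z| ≤ 53}; ||S|| = 53

Note S = 53·U where U is the unit right shift (U x)_k = x_{k-1} (with x_0 := 0); so ||S|| = 53||U|| and sigma(S) = 53·sigma(U). ||S x||^2 = sum_{k≥1} |53x_k|^2 = 2809||x||^2, so ||S|| = 53 and sigma(S) ⊂ {|z| ≤ 53}. For any |lambda| < 53, the equation (S - lambda I) x = 0 forces x_1 = 0, then 53x_k = lambda x_{k+1} ⇒ x = 0, so S has no eigenvalues. But (S - lambda I) is not surjective for |lambda| < 53: solving (S - lambda I) x = e_1 would require x_n proportional to (lambda/53)^(-n), which is not in l^2. So every |lambda| < 53 lies in the residual spectrum. The boundary |lambda| = 53 is in the approximate point spectrum (the spectrum is closed). Hence sigma(S) is the closed disk of radius 53.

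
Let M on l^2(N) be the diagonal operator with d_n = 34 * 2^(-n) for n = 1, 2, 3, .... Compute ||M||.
||M|| = 17 (attained at n = 1)

For M diagonal, ||M|| = sup_n |d_n|. The sequence d_n = 34 * 2^(-n) is positive and strictly decreasing (ratio 2^(-1) < 1), so the supremum is d_1 = 34/2 = 17. Hence ||M|| = 17.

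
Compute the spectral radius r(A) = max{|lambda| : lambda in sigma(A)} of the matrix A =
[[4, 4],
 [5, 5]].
r(A) = 9

The eigenvalues of A are the roots of its characteristic polynomial. With M = A (coefficients from the trace and determinant):
  p(λ) = det(λ I - M) = λ^2 - 9λ.
For λ^2 - 9λ the discriminant is 81. It is a perfect square (9^2), so the roots are rational: λ = (9 ± 9)/2 = 9, 0.
Thus the eigenvalues (to 4 decimals) are 9 (modulus 9); 0 (modulus 0). The spectral radius is the largest modulus: r(A) = 9. (Cross-check: r(A) ≤ ||A||_2 ≈ 9.0554; equality holds whenever A is normal, though it can also hold for some non-normal A.)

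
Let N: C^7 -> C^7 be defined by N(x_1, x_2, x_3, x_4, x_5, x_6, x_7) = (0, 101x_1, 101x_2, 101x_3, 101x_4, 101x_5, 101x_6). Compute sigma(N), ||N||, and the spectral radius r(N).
sigma(N) = {0}; ||N|| = 101; r(N) = 0. (N is nilpotent with N^7 = 0.)

On C^7, N is a strictly lower-triangular matrix with 101 on the subdiagonal and zeros elsewhere, so its characteristic polynomial is lambda^7 and every eigenvalue is 0: sigma(N) = {0}. For the operator norm, N e_i = 101e_{i+1} for i = 1, ..., 6 and N e_7 = 0, so the singular values of N are 101 (with multiplicity 6) and 0; hence ||N|| = 101. The spectral radius r(N) = max|lambda| = 0. Note ||N|| > r(N) — characteristic of non-normal nilpotent operators. Indeed N^7 = 0.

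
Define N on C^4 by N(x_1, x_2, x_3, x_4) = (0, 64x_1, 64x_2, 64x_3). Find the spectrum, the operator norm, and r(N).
sigma(N) = {0}; ||N|| = 64; r(N) = 0. (N is nilpotent with N^4 = 0.)

On C^4, N is a strictly lower-triangular matrix with 64 on the subdiagonal and zeros elsewhere, so its characteristic polynomial is lambda^4 and every eigenvalue is 0: sigma(N) = {0}. For the operator norm, N e_i = 64e_{i+1} for i = 1, ..., 3 and N e_4 = 0, so the singular values of N are 64 (with multiplicity 3) and 0; hence ||N|| = 64. The spectral radius r(N) = max|lambda| = 0. Note ||N|| > r(N) — characteristic of non-normal nilpotent operators. Indeed N^4 = 0.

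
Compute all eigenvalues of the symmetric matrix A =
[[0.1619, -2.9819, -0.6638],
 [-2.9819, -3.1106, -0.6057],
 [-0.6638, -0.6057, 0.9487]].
sigma(A) ≈ {-5, 1, 2}

A is real symmetric, so its spectrum consists of real eigenvalues. Expanding the characteristic polynomial of the displayed matrix gives
  det(λ I - A) = p(λ) = λ^3 + (2)λ^2 + (-13)λ + (10).
Solving p(λ) = 0 yields eigenvalues ≈ -5, 1, 2. (A is shown rounded to 4 decimals, so these recover the underlying integer eigenvalues to within that precision.)
Verification: the trace of A = -2 equals the sum of eigenvalues -2, and det(A) ≈ -10.0000 matches the eigenvalue product -10.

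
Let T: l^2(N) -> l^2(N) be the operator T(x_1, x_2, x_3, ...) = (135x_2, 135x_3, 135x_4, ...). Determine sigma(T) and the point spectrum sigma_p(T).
sigma(T) = closed disk {z in C : |z| ≤ 135}; sigma_p(T) = open disk {z in C : |z| < 135}

Note T = 135·V where V is the unit left shift (V x)_k = x_{k+1}; so sigma(T) = 135·sigma(V) and ||T|| = 135||V||. ||T x||^2 = 18225sum_{k≥2} |x_k|^2 ≤ 18225||x||^2, with equality on {x : x_1 = 0}, so ||T|| = 135. For any lambda with |lambda| < 135, set r = lambda/135 (|r| < 1); the vector x = (1, r, r^2, ...) is in l^2 and satisfies T x = 135(r, r^2, ...) = lambda x, so lambda is an eigenvalue. On the boundary |lambda| = 135 the geometric series diverges, so no l^2 eigenvector exists, but these lambda lie in the approximate point spectrum. Hence sigma(T) is the closed disk of radius 135 and sigma_p(T) is the open disk.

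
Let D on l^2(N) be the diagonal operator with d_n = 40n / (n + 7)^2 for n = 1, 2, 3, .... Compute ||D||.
||D|| = 10/7 (attained at n = 7)

For D diagonal, ||D|| = sup_n |d_n|. Treat f(x) = 40x / (x + 7)^2 for real x > 0. By the quotient rule, f'(x) = 40(7 - x)/(x + 7)^3, which is positive for x < 7 and negative for x > 7. So f has a unique maximum at x = 7, and since 7 is a positive integer, the supremum over n ≥ 1 is attained at n = 7: d_7 = 40·7/(7 + 7)^2 = 40·7/196 = 10/7. Hence ||D|| = 10/7.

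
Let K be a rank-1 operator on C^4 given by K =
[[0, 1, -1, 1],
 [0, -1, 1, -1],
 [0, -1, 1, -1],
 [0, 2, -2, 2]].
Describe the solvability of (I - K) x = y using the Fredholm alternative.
(I - K) is invertible (det(I - K) = -1 ≠ 0), so for every y in C^4 the equation (I - K) x = y has a unique solution.

K has rank 1, so it is an outer product K = u v^T: every row of K is a multiple of one row vector. Reading off the entries, u = (1, -1, -1, 2) and v = (0, 1, -1, 1) (row i of K equals u_i·v^T). A rank-one matrix u v^T satisfies K u = u (v·u) and kills the (3)-dimensional subspace v^⊥, so its characteristic polynomial is lambda^3 (lambda - v·u) with v·u = tr K = 2. Hence the eigenvalues of I - K are 1 (multiplicity 3) and 1 - (2) = -1, so det(I - K) = -1. (Direct check: I - K =
[[1, -1, 1, -1],
 [0, 2, -1, 1],
 [0, 1, 0, 1],
 [0, -2, 2, -1]]
has determinant -1.) The finite-dimensional Fredholm alternative says: either (I - K) is invertible, or ker(I - K) ≠ {0} and then range(I - K) = ker((I - K)^*)^⊥, with dim ker(I - K) = dim ker((I - K)^*). Since det(I - K) ≠ 0, 1 is not an eigenvalue of K and ker(I - K) = {0}, so we are in the first case: for every y there is a unique x = (I - K)^(-1) y. Explicitly, by the Sherman–Morrison formula, (I - u v^T)^(-1) = I + u v^T/(1 - v·u), i.e. (I - K)^(-1) = I - K.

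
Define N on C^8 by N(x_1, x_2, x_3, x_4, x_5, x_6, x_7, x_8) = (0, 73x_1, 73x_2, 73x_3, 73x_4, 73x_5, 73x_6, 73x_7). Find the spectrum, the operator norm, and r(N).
sigma(N) = {0}; ||N|| = 73; r(N) = 0. (N is nilpotent with N^8 = 0.)

On C^8, N is a strictly lower-triangular matrix with 73 on the subdiagonal and zeros elsewhere, so its characteristic polynomial is lambda^8 and every eigenvalue is 0: sigma(N) = {0}. For the operator norm, N e_i = 73e_{i+1} for i = 1, ..., 7 and N e_8 = 0, so the singular values of N are 73 (with multiplicity 7) and 0; hence ||N|| = 73. The spectral radius r(N) = max|lambda| = 0. Note ||N|| > r(N) — characteristic of non-normal nilpotent operators. Indeed N^8 = 0.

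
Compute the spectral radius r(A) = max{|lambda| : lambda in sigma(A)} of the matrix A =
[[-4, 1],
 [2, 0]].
r(A) = (4 + sqrt(24))/2 ≈ 4.4495

The eigenvalues of A are the roots of its characteristic polynomial. With M = A (coefficients from the trace and determinant):
  p(λ) = det(λ I - M) = λ^2 + 4λ - 2.
For λ^2 + 4λ - 2 the discriminant is 24. It is nonnegative but not a perfect square, so the roots are real and irrational: λ = (-4 ± sqrt(24))/2 ≈ 0.4495, -4.4495.
Thus the eigenvalues (to 4 decimals) are 0.4495 (modulus 0.4495); -4.4495 (modulus 4.4495). The spectral radius is the largest modulus: r(A) = (4 + sqrt(24))/2 ≈ 4.4495. (Cross-check: r(A) ≤ ||A||_2 ≈ 4.5616; equality holds whenever A is normal, though it can also hold for some non-normal A.)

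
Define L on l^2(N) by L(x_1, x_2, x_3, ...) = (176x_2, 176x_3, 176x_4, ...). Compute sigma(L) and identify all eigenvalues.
sigma(L) = closed disk {z in C : |z| ≤ 176}; sigma_p(L) = open disk {z in C : |z| < 176}

Note L = 176·V where V is the unit left shift (V x)_k = x_{k+1}; so sigma(L) = 176·sigma(V) and ||L|| = 176||V||. ||L x||^2 = 30976sum_{k≥2} |x_k|^2 ≤ 30976||x||^2, with equality on {x : x_1 = 0}, so ||L|| = 176. For any lambda with |lambda| < 176, set r = lambda/176 (|r| < 1); the vector x = (1, r, r^2, ...) is in l^2 and satisfies L x = 176(r, r^2, ...) = lambda x, so lambda is an eigenvalue. On the boundary |lambda| = 176 the geometric series diverges, so no l^2 eigenvector exists, but these lambda lie in the approximate point spectrum. Hence sigma(L) is the closed disk of radius 176 and sigma_p(L) is the open disk.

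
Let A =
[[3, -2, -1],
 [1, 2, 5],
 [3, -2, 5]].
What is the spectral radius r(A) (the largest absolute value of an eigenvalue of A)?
r(A) ≈ 5.8157

The eigenvalues of A are the roots of its characteristic polynomial. With M = A (coefficients from the trace, the sum of principal 2x2 minors, and det A):
  p(λ) = det(λ I - M) = λ^3 - 10λ^2 + 46λ - 48.
No integer candidate from the rational root theorem (±divisors of 48) is a root, so the roots are irrational. The cubic discriminant is Δ = -34512 < 0, so there is one real root and a complex-conjugate pair. p(1) = -11 and p(2) = 12 have opposite signs, so a root lies in (1, 2); Newton's method refines it to λ ≈ 1.4192. Dividing out (λ - (1.4192)) leaves approximately λ^2 - 8.5808λ + 33.8222. For λ^2 - 8.5808λ + 33.8222 the discriminant is -61.6586. It is negative, so the remaining roots are the complex-conjugate pair λ ≈ 4.2904 ± 3.9261i. Their product equals the constant term, so |λ|^2 ≈ 33.8222 and |λ| ≈ 5.8157.
Thus the eigenvalues (to 4 decimals) are 1.4192 (modulus 1.4192); 4.2904 ± 3.9261i (modulus 5.8157). The spectral radius is the largest modulus: r(A) ≈ 5.8157. (Cross-check: r(A) ≤ ||A||_2 ≈ 7.6451; equality holds whenever A is normal, though it can also hold for some non-normal A.)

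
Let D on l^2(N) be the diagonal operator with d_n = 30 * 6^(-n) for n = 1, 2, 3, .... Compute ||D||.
||D|| = 5 (attained at n = 1)

For D diagonal, ||D|| = sup_n |d_n|. The sequence d_n = 30 * 6^(-n) is positive and strictly decreasing (ratio 6^(-1) < 1), so the supremum is d_1 = 30/6 = 5. Hence ||D|| = 5.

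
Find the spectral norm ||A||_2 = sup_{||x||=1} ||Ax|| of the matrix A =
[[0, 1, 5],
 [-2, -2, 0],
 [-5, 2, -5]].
||A||_2 ≈ 8.2203 (= sqrt(largest eigenvalue of A^T A))

||A||_2 = sigma_max(A) = sqrt(lambda_max(A^T A)). Form the symmetric matrix M = A^T A =
[[29, -6, 25],
 [-6, 9, -5],
 [25, -5, 50]].
Its characteristic polynomial (trace, sum of principal 2x2 minors, determinant of M give the coefficients) is
  p(λ) = det(λ I - M) = λ^3 - 88λ^2 + 1475λ - 6400.
No integer candidate from the rational root theorem (±divisors of 6400) is a root, so the roots are irrational. The cubic discriminant is Δ = 413209300 > 0, so there are three distinct real roots. p(7) = -44 and p(8) = 280 have opposite signs, so a root lies in (7, 8); Newton's method refines it to λ ≈ 7.1151. p(13) = 100 and p(14) = -254 have opposite signs, so a root lies in (13, 14); Newton's method refines it to λ ≈ 13.3114. p(67) = -1844 and p(68) = 1420 have opposite signs, so a root lies in (67, 68); Newton's method refines it to λ ≈ 67.5735. Check (Vieta): the three roots sum to 88, matching tr M = 88.
So the eigenvalues of A^T A are ≈ 7.1151, 13.3114, 67.5735 (all ≥ 0, as they must be for A^T A). The largest is λ_max ≈ 67.5735, hence ||A||_2 = sqrt(λ_max) ≈ 8.2203.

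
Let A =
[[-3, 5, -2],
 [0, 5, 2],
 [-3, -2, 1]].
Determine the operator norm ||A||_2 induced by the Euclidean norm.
||A||_2 ≈ 7.5015 (= sqrt(largest eigenvalue of A^T A))

||A||_2 = sigma_max(A) = sqrt(lambda_max(A^T A)). Form the symmetric matrix M = A^T A =
[[18, -9, 3],
 [-9, 54, -2],
 [3, -2, 9]].
Its characteristic polynomial (trace, sum of principal 2x2 minors, determinant of M give the coefficients) is
  p(λ) = det(λ I - M) = λ^3 - 81λ^2 + 1526λ - 7569.
No integer candidate from the rational root theorem (±divisors of 7569) is a root, so the roots are irrational. The cubic discriminant is Δ = 267802321 > 0, so there are three distinct real roots. p(8) = -33 and p(9) = 333 have opposite signs, so a root lies in (8, 9); Newton's method refines it to λ ≈ 8.079. p(16) = 207 and p(17) = -123 have opposite signs, so a root lies in (16, 17); Newton's method refines it to λ ≈ 16.6489. p(56) = -513 and p(57) = 1437 have opposite signs, so a root lies in (56, 57); Newton's method refines it to λ ≈ 56.272. Check (Vieta): the three roots sum to 81, matching tr M = 81.
So the eigenvalues of A^T A are ≈ 8.079, 16.6489, 56.272 (all ≥ 0, as they must be for A^T A). The largest is λ_max ≈ 56.272, hence ||A||_2 = sqrt(λ_max) ≈ 7.5015.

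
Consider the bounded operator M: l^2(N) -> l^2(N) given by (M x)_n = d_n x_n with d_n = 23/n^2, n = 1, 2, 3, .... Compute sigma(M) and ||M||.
sigma(M) = {23/n^2 : n ≥ 1} ∪ {0}; ||M|| = 23

A bounded diagonal operator on l^2 with diagonal entries d_n has spectrum equal to the closure of {d_n : n ≥ 1}: every d_n is an eigenvalue (with eigenvector e_n), so {d_n} ⊂ sigma(M); the spectrum is closed, so its closure is too; and for lambda not in the closure, (M - lambda I) has bounded inverse (the diagonal entries 1/(d_n - lambda) are bounded). For our sequence d_n = 23/n^2, n = 1, 2, 3, ...:
  - {d_n} = {23/n^2 : n ≥ 1}; the only limit point is 0
  - closure = {23/n^2 : n ≥ 1} ∪ {0}
For the norm: a diagonal operator has ||M|| = sup_n |d_n|. Here d_n = 23/n^2 is positive and decreasing, so sup_n |d_n| = d_1 = 23. So ||M|| = 23.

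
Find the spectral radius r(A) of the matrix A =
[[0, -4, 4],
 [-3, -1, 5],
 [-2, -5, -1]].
r(A) ≈ 6.0063

The eigenvalues of A are the roots of its characteristic polynomial. With M = A (coefficients from the trace, the sum of principal 2x2 minors, and det A):
  p(λ) = det(λ I - M) = λ^3 + 2λ^2 + 22λ - 104.
No integer candidate from the rational root theorem (±divisors of 104) is a root, so the roots are irrational. The cubic discriminant is Δ = -411728 < 0, so there is one real root and a complex-conjugate pair. p(2) = -44 and p(3) = 7 have opposite signs, so a root lies in (2, 3); Newton's method refines it to λ ≈ 2.8828. Dividing out (λ - (2.8828)) leaves approximately λ^2 + 4.8828λ + 36.0761. For λ^2 + 4.8828λ + 36.0761 the discriminant is -120.4627. It is negative, so the remaining roots are the complex-conjugate pair λ ≈ -2.4414 ± 5.4878i. Their product equals the constant term, so |λ|^2 ≈ 36.0761 and |λ| ≈ 6.0063.
Thus the eigenvalues (to 4 decimals) are 2.8828 (modulus 2.8828); -2.4414 ± 5.4878i (modulus 6.0063). The spectral radius is the largest modulus: r(A) ≈ 6.0063. (Cross-check: r(A) ≤ ||A||_2 ≈ 8.0347; equality holds whenever A is normal, though it can also hold for some non-normal A.)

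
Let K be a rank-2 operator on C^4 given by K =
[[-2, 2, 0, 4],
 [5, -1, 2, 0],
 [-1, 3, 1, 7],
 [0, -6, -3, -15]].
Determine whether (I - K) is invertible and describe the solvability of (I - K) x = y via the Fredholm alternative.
(I - K) is invertible (det(I - K) = 52 ≠ 0), so for every y in C^4 the equation (I - K) x = y has a unique solution.

K has rank 2 and factors as K = U V^T = u1 v1^T + u2 v2^T with u1 = (-2, 3, -2, 3), v1 = (1, -1, 0, -2), u2 = (0, -2, -1, 3), v2 = (-1, -1, -1, -3) (multiplying out reproduces the displayed K). The nonzero eigenvalues of U V^T coincide with those of the 2 x 2 matrix G = V^T U = [[v1·u1, v1·u2], [v2·u1, v2·u2]] = [[-11, -4], [-8, -6]], and by the Sylvester determinant identity det(I_4 - U V^T) = det(I_2 - V^T U) = det([[12, 4], [8, 7]]) = (12)(7) - (4)(8) = 52. (Direct check: I - K =
[[3, -2, 0, -4],
 [-5, 2, -2, 0],
 [1, -3, 0, -7],
 [0, 6, 3, 16]]
has determinant 52.) The finite-dimensional Fredholm alternative says: either (I - K) is invertible, or ker(I - K) ≠ {0} and then range(I - K) = ker((I - K)^*)^⊥, with dim ker(I - K) = dim ker((I - K)^*). Since det(I - K) ≠ 0, 1 is not an eigenvalue of K and ker(I - K) = {0}, so we are in the first case: for every y there is a unique x = (I - K)^(-1) y. (Explicitly, by the Woodbury identity, (I - U V^T)^(-1) = I + U (I_2 - G)^(-1) V^T.)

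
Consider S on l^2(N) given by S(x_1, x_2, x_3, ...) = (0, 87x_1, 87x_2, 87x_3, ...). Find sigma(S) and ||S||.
sigma(S) = closed disk {z in C : |z| ≤ 87}; ||S|| = 87

Note S = 87·U where U is the unit right shift (U x)_k = x_{k-1} (with x_0 := 0); so ||S|| = 87||U|| and sigma(S) = 87·sigma(U). ||S x||^2 = sum_{k≥1} |87x_k|^2 = 7569||x||^2, so ||S|| = 87 and sigma(S) ⊂ {|z| ≤ 87}. For any |lambda| < 87, the equation (S - lambda I) x = 0 forces x_1 = 0, then 87x_k = lambda x_{k+1} ⇒ x = 0, so S has no eigenvalues. But (S - lambda I) is not surjective for |lambda| < 87: solving (S - lambda I) x = e_1 would require x_n proportional to (lambda/87)^(-n), which is not in l^2. So every |lambda| < 87 lies in the residual spectrum. The boundary |lambda| = 87 is in the approximate point spectrum (the spectrum is closed). Hence sigma(S) is the closed disk of radius 87.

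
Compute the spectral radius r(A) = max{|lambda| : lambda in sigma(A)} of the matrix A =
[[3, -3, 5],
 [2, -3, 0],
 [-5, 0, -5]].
r(A) ≈ 4.107

The eigenvalues of A are the roots of its characteristic polynomial. With M = A (coefficients from the trace, the sum of principal 2x2 minors, and det A):
  p(λ) = det(λ I - M) = λ^3 + 5λ^2 + 22λ + 60.
No integer candidate from the rational root theorem (±divisors of 60) is a root, so the roots are irrational. The cubic discriminant is Δ = -38892 < 0, so there is one real root and a complex-conjugate pair. p(-4) = -12 and p(-3) = 12 have opposite signs, so a root lies in (-4, -3); Newton's method refines it to λ ≈ -3.5571. Dividing out (λ - (-3.5571)) leaves approximately λ^2 + 1.4429λ + 16.8675. For λ^2 + 1.4429λ + 16.8675 the discriminant is -65.3882. It is negative, so the remaining roots are the complex-conjugate pair λ ≈ -0.7214 ± 4.0431i. Their product equals the constant term, so |λ|^2 ≈ 16.8675 and |λ| ≈ 4.107.
Thus the eigenvalues (to 4 decimals) are -3.5571 (modulus 3.5571); -0.7214 ± 4.0431i (modulus 4.107). The spectral radius is the largest modulus: r(A) ≈ 4.107. (Cross-check: r(A) ≤ ||A||_2 ≈ 9.5191; equality holds whenever A is normal, though it can also hold for some non-normal A.)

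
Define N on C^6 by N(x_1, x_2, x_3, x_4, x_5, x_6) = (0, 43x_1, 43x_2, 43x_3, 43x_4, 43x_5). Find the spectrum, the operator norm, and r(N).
sigma(N) = {0}; ||N|| = 43; r(N) = 0. (N is nilpotent with N^6 = 0.)

On C^6, N is a strictly lower-triangular matrix with 43 on the subdiagonal and zeros elsewhere, so its characteristic polynomial is lambda^6 and every eigenvalue is 0: sigma(N) = {0}. For the operator norm, N e_i = 43e_{i+1} for i = 1, ..., 5 and N e_6 = 0, so the singular values of N are 43 (with multiplicity 5) and 0; hence ||N|| = 43. The spectral radius r(N) = max|lambda| = 0. Note ||N|| > r(N) — characteristic of non-normal nilpotent operators. Indeed N^6 = 0.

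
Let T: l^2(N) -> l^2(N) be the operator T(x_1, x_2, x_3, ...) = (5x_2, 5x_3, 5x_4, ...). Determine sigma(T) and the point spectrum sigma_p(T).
sigma(T) = closed disk {z in C : |z| ≤ 5}; sigma_p(T) = open disk {z in C : |z| < 5}

Note T = 5·V where V is the unit left shift (V x)_k = x_{k+1}; so sigma(T) = 5·sigma(V) and ||T|| = 5||V||. ||T x||^2 = 25sum_{k≥2} |x_k|^2 ≤ 25||x||^2, with equality on {x : x_1 = 0}, so ||T|| = 5. For any lambda with |lambda| < 5, set r = lambda/5 (|r| < 1); the vector x = (1, r, r^2, ...) is in l^2 and satisfies T x = 5(r, r^2, ...) = lambda x, so lambda is an eigenvalue. On the boundary |lambda| = 5 the geometric series diverges, so no l^2 eigenvector exists, but these lambda lie in the approximate point spectrum. Hence sigma(T) is the closed disk of radius 5 and sigma_p(T) is the open disk.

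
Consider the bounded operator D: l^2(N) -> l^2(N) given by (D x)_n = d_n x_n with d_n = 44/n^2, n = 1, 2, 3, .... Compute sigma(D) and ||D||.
sigma(D) = {44/n^2 : n ≥ 1} ∪ {0}; ||D|| = 44

A bounded diagonal operator on l^2 with diagonal entries d_n has spectrum equal to the closure of {d_n : n ≥ 1}: every d_n is an eigenvalue (with eigenvector e_n), so {d_n} ⊂ sigma(D); the spectrum is closed, so its closure is too; and for lambda not in the closure, (D - lambda I) has bounded inverse (the diagonal entries 1/(d_n - lambda) are bounded). For our sequence d_n = 44/n^2, n = 1, 2, 3, ...:
  - {d_n} = {44/n^2 : n ≥ 1}; the only limit point is 0
  - closure = {44/n^2 : n ≥ 1} ∪ {0}
For the norm: a diagonal operator has ||D|| = sup_n |d_n|. Here d_n = 44/n^2 is positive and decreasing, so sup_n |d_n| = d_1 = 44. So ||D|| = 44.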